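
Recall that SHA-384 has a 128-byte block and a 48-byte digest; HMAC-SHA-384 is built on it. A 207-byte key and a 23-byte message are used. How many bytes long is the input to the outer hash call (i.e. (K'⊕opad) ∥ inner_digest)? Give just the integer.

Key is 207 > 128 bytes, so it is hashed to 48 bytes then zero-padded to 128: |K'| = 128.
Outer input = (K'⊕opad) ∥ H(inner) → 128 + 48 = 176 bytes.

176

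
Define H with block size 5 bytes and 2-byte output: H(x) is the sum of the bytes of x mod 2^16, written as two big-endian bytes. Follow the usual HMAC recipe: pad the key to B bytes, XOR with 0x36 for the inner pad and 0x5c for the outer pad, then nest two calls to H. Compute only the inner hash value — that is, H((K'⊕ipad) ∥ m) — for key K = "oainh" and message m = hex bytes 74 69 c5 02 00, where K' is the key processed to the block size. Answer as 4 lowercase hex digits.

0369

Key "oainh" = 6f 61 69 6e 68 is exactly B = 5 bytes: K' = 6f 61 69 6e 68.
K' ⊕ ipad = 59 57 5f 58 5e.
Inner input = 59 57 5f 58 5e ∥ 74 69 c5 02 00.
Inner hash: sum = 89+87+95+88+94+116+105+197+2+0 = 873 → 03 69.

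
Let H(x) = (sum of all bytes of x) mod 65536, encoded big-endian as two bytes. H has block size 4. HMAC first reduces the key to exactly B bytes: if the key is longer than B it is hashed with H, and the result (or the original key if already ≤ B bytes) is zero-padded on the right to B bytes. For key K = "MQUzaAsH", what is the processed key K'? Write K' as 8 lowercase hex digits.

|K| = 8 > B = 4, so first hash the key.
H(K): sum = 77+81+85+122+97+65+115+72 = 714 → 02 ca.
Zero-pad H(K) = 02 ca to 4 bytes: K' = 02 ca 00 00.

02ca0000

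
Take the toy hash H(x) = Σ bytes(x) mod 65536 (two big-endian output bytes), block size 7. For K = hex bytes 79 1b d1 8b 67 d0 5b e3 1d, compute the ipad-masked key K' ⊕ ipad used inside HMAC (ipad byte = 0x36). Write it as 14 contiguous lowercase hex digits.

Key hex bytes 79 1b d1 8b 67 d0 5b e3 1d is 9 bytes > B = 7, so hash it first: H(key) = 04 82, then zero-pad to 7 bytes: K' = 04 82 00 00 00 00 00.
XOR each byte with 0x36: 04⊕36=32, 82⊕36=b4, 00⊕36=36, 00⊕36=36, 00⊕36=36, 00⊕36=36, 00⊕36=36.

32b43636363636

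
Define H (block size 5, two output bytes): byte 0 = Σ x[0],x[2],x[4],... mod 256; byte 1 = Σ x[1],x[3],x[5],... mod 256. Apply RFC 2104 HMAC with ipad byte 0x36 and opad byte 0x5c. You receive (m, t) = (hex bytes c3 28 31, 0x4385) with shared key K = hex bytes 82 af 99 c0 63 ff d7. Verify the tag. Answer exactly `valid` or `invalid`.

Key hex bytes 82 af 99 c0 63 ff d7 is 7 bytes > B = 5, so hash it first: H(key) = 55 6e, then zero-pad to 5 bytes: K' = 55 6e 00 00 00.
K' ⊕ ipad = 63 58 36 36 36; K' ⊕ opad = 09 32 5c 5c 5c.
Inner hash: even-index sum = 247 mod 256 = 247; odd-index sum = 386 mod 256 = 130 → f7 82.
Outer hash (recomputed tag): even-index sum = 323 mod 256 = 67; odd-index sum = 389 mod 256 = 133 → 43 85.
Recomputed tag = 4385; claimed = 4385 → match.

valid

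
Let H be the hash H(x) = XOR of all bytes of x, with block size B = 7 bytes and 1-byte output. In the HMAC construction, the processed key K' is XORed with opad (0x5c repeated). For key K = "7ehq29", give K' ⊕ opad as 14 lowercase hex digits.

6b39342d6e655c

Key "7ehq29" = 37 65 68 71 32 39 is 6 bytes ≤ B = 7; zero-pad to 7 bytes: K' = 37 65 68 71 32 39 00.
XOR each byte with 0x5c: 37⊕5c=6b, 65⊕5c=39, 68⊕5c=34, 71⊕5c=2d, 32⊕5c=6e, 39⊕5c=65, 00⊕5c=5c.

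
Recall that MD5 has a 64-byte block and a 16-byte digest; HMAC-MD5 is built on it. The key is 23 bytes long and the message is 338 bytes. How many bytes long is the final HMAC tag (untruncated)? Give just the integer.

16

The tag is one MD5 digest: 16 bytes.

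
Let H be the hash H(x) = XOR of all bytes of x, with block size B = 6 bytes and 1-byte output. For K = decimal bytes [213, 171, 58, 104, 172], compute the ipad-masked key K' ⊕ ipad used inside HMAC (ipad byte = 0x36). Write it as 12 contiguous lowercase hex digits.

Key decimal bytes [213, 171, 58, 104, 172] = d5 ab 3a 68 ac is 5 bytes ≤ B = 6; zero-pad to 6 bytes: K' = d5 ab 3a 68 ac 00.
XOR each byte with 0x36: d5⊕36=e3, ab⊕36=9d, 3a⊕36=0c, 68⊕36=5e, ac⊕36=9a, 00⊕36=36.

e39d0c5e9a36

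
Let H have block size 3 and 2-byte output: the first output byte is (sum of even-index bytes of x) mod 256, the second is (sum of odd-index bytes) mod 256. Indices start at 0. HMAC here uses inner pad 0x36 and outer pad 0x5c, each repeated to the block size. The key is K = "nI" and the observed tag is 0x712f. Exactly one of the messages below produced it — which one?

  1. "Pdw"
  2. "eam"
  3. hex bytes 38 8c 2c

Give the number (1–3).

3

Key "nI" = 6e 49 is 2 bytes ≤ B = 3; zero-pad to 3 bytes: K' = 6e 49 00.
K' ⊕ ipad = 58 7f 36; K' ⊕ opad = 32 15 5c.
m1: inner = H(58 7f 36 50 64 77) = f2 46; tag = H(32 15 5c f2 46) = d407
m2: inner = H(58 7f 36 65 61 6d) = ef 51; tag = H(32 15 5c ef 51) = df04
m3: inner = H(58 7f 36 38 8c 2c) = 1a e3; tag = H(32 15 5c 1a e3) = 712f ← matches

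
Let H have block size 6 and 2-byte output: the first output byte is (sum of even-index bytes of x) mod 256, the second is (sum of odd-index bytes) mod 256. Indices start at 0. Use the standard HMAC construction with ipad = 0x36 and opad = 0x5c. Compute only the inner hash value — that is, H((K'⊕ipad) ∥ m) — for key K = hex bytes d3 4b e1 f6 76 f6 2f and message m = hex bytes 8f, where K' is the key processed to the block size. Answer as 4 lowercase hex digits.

Key hex bytes d3 4b e1 f6 76 f6 2f is 7 bytes > B = 6, so hash it first: H(key) = 59 37, then zero-pad to 6 bytes: K' = 59 37 00 00 00 00.
K' ⊕ ipad = 6f 01 36 36 36 36.
Inner input = 6f 01 36 36 36 36 ∥ 8f.
Inner hash: even-index sum = 362 mod 256 = 106; odd-index sum = 109 mod 256 = 109 → 6a 6d.

6a6d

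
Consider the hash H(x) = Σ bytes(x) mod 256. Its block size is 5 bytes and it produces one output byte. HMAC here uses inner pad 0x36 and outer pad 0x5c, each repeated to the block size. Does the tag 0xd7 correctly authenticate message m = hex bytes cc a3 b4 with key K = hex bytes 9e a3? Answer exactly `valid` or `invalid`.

valid

Key hex bytes 9e a3 is 2 bytes ≤ B = 5; zero-pad to 5 bytes: K' = 9e a3 00 00 00.
K' ⊕ ipad = a8 95 36 36 36; K' ⊕ opad = c2 ff 5c 5c 5c.
Inner hash: sum = 168+149+54+54+54+204+163+180 = 1026; mod 256 = 2 → 02.
Outer hash (recomputed tag): sum = 194+255+92+92+92+2 = 727; mod 256 = 215 → d7.
Recomputed tag = d7; claimed = d7 → match.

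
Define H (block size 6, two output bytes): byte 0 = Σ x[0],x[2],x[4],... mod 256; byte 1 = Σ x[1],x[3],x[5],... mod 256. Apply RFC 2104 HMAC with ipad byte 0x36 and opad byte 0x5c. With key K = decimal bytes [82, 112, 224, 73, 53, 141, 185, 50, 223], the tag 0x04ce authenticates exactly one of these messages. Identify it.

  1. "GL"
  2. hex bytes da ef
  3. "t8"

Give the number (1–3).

3

Key decimal bytes [82, 112, 224, 73, 53, 141, 185, 50, 223] = 52 70 e0 49 35 8d b9 32 df is 9 bytes > B = 6, so hash it first: H(key) = ff 78, then zero-pad to 6 bytes: K' = ff 78 00 00 00 00.
K' ⊕ ipad = c9 4e 36 36 36 36; K' ⊕ opad = a3 24 5c 5c 5c 5c.
m1: inner = H(c9 4e 36 36 36 36 47 4c) = 7c 06; tag = H(a3 24 5c 5c 5c 5c 7c 06) = d7e2
m2: inner = H(c9 4e 36 36 36 36 da ef) = 0f a9; tag = H(a3 24 5c 5c 5c 5c 0f a9) = 6a85
m3: inner = H(c9 4e 36 36 36 36 74 38) = a9 f2; tag = H(a3 24 5c 5c 5c 5c a9 f2) = 04ce ← matches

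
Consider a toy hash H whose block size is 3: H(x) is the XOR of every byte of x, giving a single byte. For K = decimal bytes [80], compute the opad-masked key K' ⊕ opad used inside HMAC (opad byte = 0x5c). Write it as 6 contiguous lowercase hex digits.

Key decimal bytes [80] = 50 is 1 byte ≤ B = 3; zero-pad to 3 bytes: K' = 50 00 00.
XOR each byte with 0x5c: 50⊕5c=0c, 00⊕5c=5c, 00⊕5c=5c.

0c5c5c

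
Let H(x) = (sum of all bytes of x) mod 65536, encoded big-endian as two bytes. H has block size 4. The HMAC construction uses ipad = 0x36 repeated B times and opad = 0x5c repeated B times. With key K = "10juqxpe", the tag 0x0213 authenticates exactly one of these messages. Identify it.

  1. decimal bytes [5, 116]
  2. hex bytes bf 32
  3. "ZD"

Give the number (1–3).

Key "10juqxpe" = 31 30 6a 75 71 78 70 65 is 8 bytes > B = 4, so hash it first: H(key) = 02 fe, then zero-pad to 4 bytes: K' = 02 fe 00 00.
K' ⊕ ipad = 34 c8 36 36; K' ⊕ opad = 5e a2 5c 5c.
m1: inner = H(34 c8 36 36 05 74) = 01 e1; tag = H(5e a2 5c 5c 01 e1) = 029a
m2: inner = H(34 c8 36 36 bf 32) = 02 59; tag = H(5e a2 5c 5c 02 59) = 0213 ← matches
m3: inner = H(34 c8 36 36 5a 44) = 02 06; tag = H(5e a2 5c 5c 02 06) = 01c0

2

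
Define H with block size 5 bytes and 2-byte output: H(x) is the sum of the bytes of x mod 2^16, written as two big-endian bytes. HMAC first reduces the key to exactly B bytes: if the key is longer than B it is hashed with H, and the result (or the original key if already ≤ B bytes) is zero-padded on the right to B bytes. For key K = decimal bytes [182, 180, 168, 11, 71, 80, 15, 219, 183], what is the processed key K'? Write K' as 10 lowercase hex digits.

|K| = 9 > B = 5, so first hash the key.
H(K): sum = 182+180+168+11+71+80+15+219+183 = 1109 → 04 55.
Zero-pad H(K) = 04 55 to 5 bytes: K' = 04 55 00 00 00.

0455000000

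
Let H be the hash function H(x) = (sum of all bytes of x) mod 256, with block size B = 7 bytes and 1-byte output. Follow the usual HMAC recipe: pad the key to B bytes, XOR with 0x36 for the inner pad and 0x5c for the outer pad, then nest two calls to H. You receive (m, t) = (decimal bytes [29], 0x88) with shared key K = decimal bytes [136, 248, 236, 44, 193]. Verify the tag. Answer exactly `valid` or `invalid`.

invalid

Key decimal bytes [136, 248, 236, 44, 193] = 88 f8 ec 2c c1 is 5 bytes ≤ B = 7; zero-pad to 7 bytes: K' = 88 f8 ec 2c c1 00 00.
K' ⊕ ipad = be ce da 1a f7 36 36; K' ⊕ opad = d4 a4 b0 70 9d 5c 5c.
Inner hash: sum = 190+206+218+26+247+54+54+29 = 1024; mod 256 = 0 → 00.
Outer hash (recomputed tag): sum = 212+164+176+112+157+92+92+0 = 1005; mod 256 = 237 → ed.
Recomputed tag = ed; claimed = 88 → mismatch.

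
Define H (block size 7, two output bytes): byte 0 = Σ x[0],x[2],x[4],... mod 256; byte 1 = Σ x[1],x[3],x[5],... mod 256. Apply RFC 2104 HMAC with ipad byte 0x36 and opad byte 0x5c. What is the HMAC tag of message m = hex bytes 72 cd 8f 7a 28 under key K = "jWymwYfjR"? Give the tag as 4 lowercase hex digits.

a8a0

Key "jWymwYfjR" = 6a 57 79 6d 77 59 66 6a 52 is 9 bytes > B = 7, so hash it first: H(key) = 12 87, then zero-pad to 7 bytes: K' = 12 87 00 00 00 00 00.
K' ⊕ ipad = 24 b1 36 36 36 36 36.  K' ⊕ opad = 4e db 5c 5c 5c 5c 5c.
Inner input = (K'⊕ipad) ∥ m = 24 b1 36 36 36 36 36 ∥ 72 cd 8f 7a 28.
Inner hash: even-index sum = 525 mod 256 = 13; odd-index sum = 582 mod 256 = 70 → 0d 46.
Outer input = (K'⊕opad) ∥ inner = 4e db 5c 5c 5c 5c 5c ∥ 0d 46.
Outer hash (tag): even-index sum = 424 mod 256 = 168; odd-index sum = 416 mod 256 = 160 → a8 a0.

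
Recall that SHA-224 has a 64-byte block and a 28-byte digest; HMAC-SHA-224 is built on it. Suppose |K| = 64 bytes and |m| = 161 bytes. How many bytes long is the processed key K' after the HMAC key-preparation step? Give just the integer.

64

Key is 64 ≤ 64 bytes, zero-padded: |K'| = 64.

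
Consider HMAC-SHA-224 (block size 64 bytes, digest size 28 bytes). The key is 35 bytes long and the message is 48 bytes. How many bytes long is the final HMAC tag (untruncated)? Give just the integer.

The tag is one SHA-224 digest: 28 bytes.

28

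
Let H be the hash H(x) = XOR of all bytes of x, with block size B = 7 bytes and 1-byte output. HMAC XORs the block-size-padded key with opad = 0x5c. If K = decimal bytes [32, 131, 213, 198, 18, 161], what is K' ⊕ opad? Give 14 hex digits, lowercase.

Key decimal bytes [32, 131, 213, 198, 18, 161] = 20 83 d5 c6 12 a1 is 6 bytes ≤ B = 7; zero-pad to 7 bytes: K' = 20 83 d5 c6 12 a1 00.
XOR each byte with 0x5c: 20⊕5c=7c, 83⊕5c=df, d5⊕5c=89, c6⊕5c=9a, 12⊕5c=4e, a1⊕5c=fd, 00⊕5c=5c.

7cdf899a4efd5c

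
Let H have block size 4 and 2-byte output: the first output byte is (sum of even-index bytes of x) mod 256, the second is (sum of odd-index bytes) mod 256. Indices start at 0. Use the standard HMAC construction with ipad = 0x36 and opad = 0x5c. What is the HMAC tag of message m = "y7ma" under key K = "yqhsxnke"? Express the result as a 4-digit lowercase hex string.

0296

Key "yqhsxnke" = 79 71 68 73 78 6e 6b 65 is 8 bytes > B = 4, so hash it first: H(key) = c4 b7, then zero-pad to 4 bytes: K' = c4 b7 00 00.
K' ⊕ ipad = f2 81 36 36.  K' ⊕ opad = 98 eb 5c 5c.
Inner input = (K'⊕ipad) ∥ m = f2 81 36 36 ∥ 79 37 6d 61.
Inner hash: even-index sum = 526 mod 256 = 14; odd-index sum = 335 mod 256 = 79 → 0e 4f.
Outer input = (K'⊕opad) ∥ inner = 98 eb 5c 5c ∥ 0e 4f.
Outer hash (tag): even-index sum = 258 mod 256 = 2; odd-index sum = 406 mod 256 = 150 → 02 96.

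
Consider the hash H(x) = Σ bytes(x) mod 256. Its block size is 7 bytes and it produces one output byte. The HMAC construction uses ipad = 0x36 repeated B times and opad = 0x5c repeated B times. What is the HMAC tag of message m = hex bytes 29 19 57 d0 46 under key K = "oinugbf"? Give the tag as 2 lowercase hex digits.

6d

Key "oinugbf" = 6f 69 6e 75 67 62 66 is exactly B = 7 bytes: K' = 6f 69 6e 75 67 62 66.
K' ⊕ ipad = 59 5f 58 43 51 54 50.  K' ⊕ opad = 33 35 32 29 3b 3e 3a.
Inner input = (K'⊕ipad) ∥ m = 59 5f 58 43 51 54 50 ∥ 29 19 57 d0 46.
Inner hash: sum = 89+95+88+67+81+84+80+41+25+87+208+70 = 1015; mod 256 = 247 → f7.
Outer input = (K'⊕opad) ∥ inner = 33 35 32 29 3b 3e 3a ∥ f7.
Outer hash (tag): sum = 51+53+50+41+59+62+58+247 = 621; mod 256 = 109 → 6d.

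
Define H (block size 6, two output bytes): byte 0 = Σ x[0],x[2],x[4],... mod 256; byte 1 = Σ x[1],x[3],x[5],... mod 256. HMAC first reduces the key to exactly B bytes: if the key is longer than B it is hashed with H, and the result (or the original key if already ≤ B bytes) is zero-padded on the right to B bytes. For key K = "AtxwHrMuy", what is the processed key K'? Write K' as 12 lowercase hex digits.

c7d200000000

|K| = 9 > B = 6, so first hash the key.
H(K): even-index sum = 455 mod 256 = 199; odd-index sum = 466 mod 256 = 210 → c7 d2.
Zero-pad H(K) = c7 d2 to 6 bytes: K' = c7 d2 00 00 00 00.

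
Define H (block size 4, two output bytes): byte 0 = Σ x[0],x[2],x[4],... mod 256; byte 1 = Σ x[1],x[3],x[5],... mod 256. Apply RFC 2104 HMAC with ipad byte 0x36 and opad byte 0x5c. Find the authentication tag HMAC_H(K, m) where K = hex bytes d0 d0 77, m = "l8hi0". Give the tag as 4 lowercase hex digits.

e2a5

Key hex bytes d0 d0 77 is 3 bytes ≤ B = 4; zero-pad to 4 bytes: K' = d0 d0 77 00.
K' ⊕ ipad = e6 e6 41 36.  K' ⊕ opad = 8c 8c 2b 5c.
Inner input = (K'⊕ipad) ∥ m = e6 e6 41 36 ∥ 6c 38 68 69 30.
Inner hash: even-index sum = 555 mod 256 = 43; odd-index sum = 445 mod 256 = 189 → 2b bd.
Outer input = (K'⊕opad) ∥ inner = 8c 8c 2b 5c ∥ 2b bd.
Outer hash (tag): even-index sum = 226 mod 256 = 226; odd-index sum = 421 mod 256 = 165 → e2 a5.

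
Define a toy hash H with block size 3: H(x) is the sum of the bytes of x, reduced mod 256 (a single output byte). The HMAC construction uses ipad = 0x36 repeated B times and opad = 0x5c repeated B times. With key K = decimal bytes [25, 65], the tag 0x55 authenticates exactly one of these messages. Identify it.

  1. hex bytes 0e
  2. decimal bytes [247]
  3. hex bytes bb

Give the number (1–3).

3

Key decimal bytes [25, 65] = 19 41 is 2 bytes ≤ B = 3; zero-pad to 3 bytes: K' = 19 41 00.
K' ⊕ ipad = 2f 77 36; K' ⊕ opad = 45 1d 5c.
m1: inner = H(2f 77 36 0e) = ea; tag = H(45 1d 5c ea) = a8
m2: inner = H(2f 77 36 f7) = d3; tag = H(45 1d 5c d3) = 91
m3: inner = H(2f 77 36 bb) = 97; tag = H(45 1d 5c 97) = 55 ← matches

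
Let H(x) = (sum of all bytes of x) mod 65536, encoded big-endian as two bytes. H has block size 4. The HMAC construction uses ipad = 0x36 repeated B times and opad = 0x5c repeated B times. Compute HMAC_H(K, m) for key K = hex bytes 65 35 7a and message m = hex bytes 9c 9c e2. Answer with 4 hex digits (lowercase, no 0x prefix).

Key hex bytes 65 35 7a is 3 bytes ≤ B = 4; zero-pad to 4 bytes: K' = 65 35 7a 00.
K' ⊕ ipad = 53 03 4c 36.  K' ⊕ opad = 39 69 26 5c.
Inner input = (K'⊕ipad) ∥ m = 53 03 4c 36 ∥ 9c 9c e2.
Inner hash: sum = 83+3+76+54+156+156+226 = 754 → 02 f2.
Outer input = (K'⊕opad) ∥ inner = 39 69 26 5c ∥ 02 f2.
Outer hash (tag): sum = 57+105+38+92+2+242 = 536 → 02 18.

0218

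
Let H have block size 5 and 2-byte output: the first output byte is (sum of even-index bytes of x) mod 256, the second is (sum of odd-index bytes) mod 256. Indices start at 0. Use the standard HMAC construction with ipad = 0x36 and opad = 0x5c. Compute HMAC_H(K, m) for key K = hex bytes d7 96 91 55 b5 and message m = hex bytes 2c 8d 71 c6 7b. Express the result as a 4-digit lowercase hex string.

5c31

Key hex bytes d7 96 91 55 b5 is exactly B = 5 bytes: K' = d7 96 91 55 b5.
K' ⊕ ipad = e1 a0 a7 63 83.  K' ⊕ opad = 8b ca cd 09 e9.
Inner input = (K'⊕ipad) ∥ m = e1 a0 a7 63 83 ∥ 2c 8d 71 c6 7b.
Inner hash: even-index sum = 862 mod 256 = 94; odd-index sum = 539 mod 256 = 27 → 5e 1b.
Outer input = (K'⊕opad) ∥ inner = 8b ca cd 09 e9 ∥ 5e 1b.
Outer hash (tag): even-index sum = 604 mod 256 = 92; odd-index sum = 305 mod 256 = 49 → 5c 31.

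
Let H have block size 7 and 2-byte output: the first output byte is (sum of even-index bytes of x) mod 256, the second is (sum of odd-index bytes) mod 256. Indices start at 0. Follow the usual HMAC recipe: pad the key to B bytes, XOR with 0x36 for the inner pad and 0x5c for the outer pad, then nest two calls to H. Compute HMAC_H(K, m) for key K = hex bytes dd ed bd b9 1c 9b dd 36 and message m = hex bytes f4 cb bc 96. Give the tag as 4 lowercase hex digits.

Key hex bytes dd ed bd b9 1c 9b dd 36 is 8 bytes > B = 7, so hash it first: H(key) = 93 77, then zero-pad to 7 bytes: K' = 93 77 00 00 00 00 00.
K' ⊕ ipad = a5 41 36 36 36 36 36.  K' ⊕ opad = cf 2b 5c 5c 5c 5c 5c.
Inner input = (K'⊕ipad) ∥ m = a5 41 36 36 36 36 36 ∥ f4 cb bc 96.
Inner hash: even-index sum = 680 mod 256 = 168; odd-index sum = 605 mod 256 = 93 → a8 5d.
Outer input = (K'⊕opad) ∥ inner = cf 2b 5c 5c 5c 5c 5c ∥ a8 5d.
Outer hash (tag): even-index sum = 576 mod 256 = 64; odd-index sum = 395 mod 256 = 139 → 40 8b.

408b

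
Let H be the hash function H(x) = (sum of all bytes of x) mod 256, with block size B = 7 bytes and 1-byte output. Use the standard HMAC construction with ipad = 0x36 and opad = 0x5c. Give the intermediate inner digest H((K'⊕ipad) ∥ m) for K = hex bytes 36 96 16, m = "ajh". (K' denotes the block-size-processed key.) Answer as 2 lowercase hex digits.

cb

Key hex bytes 36 96 16 is 3 bytes ≤ B = 7; zero-pad to 7 bytes: K' = 36 96 16 00 00 00 00.
K' ⊕ ipad = 00 a0 20 36 36 36 36.
Inner input = 00 a0 20 36 36 36 36 ∥ 61 6a 68.
Inner hash: sum = 0+160+32+54+54+54+54+97+106+104 = 715; mod 256 = 203 → cb.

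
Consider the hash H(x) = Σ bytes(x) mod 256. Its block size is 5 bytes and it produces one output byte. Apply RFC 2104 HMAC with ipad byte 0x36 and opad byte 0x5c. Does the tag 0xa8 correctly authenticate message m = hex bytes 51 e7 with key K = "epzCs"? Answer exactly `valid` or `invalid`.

invalid

Key "epzCs" = 65 70 7a 43 73 is exactly B = 5 bytes: K' = 65 70 7a 43 73.
K' ⊕ ipad = 53 46 4c 75 45; K' ⊕ opad = 39 2c 26 1f 2f.
Inner hash: sum = 83+70+76+117+69+81+231 = 727; mod 256 = 215 → d7.
Outer hash (recomputed tag): sum = 57+44+38+31+47+215 = 432; mod 256 = 176 → b0.
Recomputed tag = b0; claimed = a8 → mismatch.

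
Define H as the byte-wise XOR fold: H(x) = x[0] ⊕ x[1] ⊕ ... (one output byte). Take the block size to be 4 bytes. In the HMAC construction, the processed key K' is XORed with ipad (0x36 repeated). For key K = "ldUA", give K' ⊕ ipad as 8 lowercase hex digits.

5a526377

Key "ldUA" = 6c 64 55 41 is exactly B = 4 bytes: K' = 6c 64 55 41.
XOR each byte with 0x36: 6c⊕36=5a, 64⊕36=52, 55⊕36=63, 41⊕36=77.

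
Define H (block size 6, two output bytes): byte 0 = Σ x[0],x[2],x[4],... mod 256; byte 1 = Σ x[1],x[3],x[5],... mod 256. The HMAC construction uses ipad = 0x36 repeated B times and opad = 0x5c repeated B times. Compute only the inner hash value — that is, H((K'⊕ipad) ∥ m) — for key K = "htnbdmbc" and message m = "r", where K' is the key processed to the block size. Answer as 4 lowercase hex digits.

88fc

Key "htnbdmbc" = 68 74 6e 62 64 6d 62 63 is 8 bytes > B = 6, so hash it first: H(key) = 9c a6, then zero-pad to 6 bytes: K' = 9c a6 00 00 00 00.
K' ⊕ ipad = aa 90 36 36 36 36.
Inner input = aa 90 36 36 36 36 ∥ 72.
Inner hash: even-index sum = 392 mod 256 = 136; odd-index sum = 252 mod 256 = 252 → 88 fc.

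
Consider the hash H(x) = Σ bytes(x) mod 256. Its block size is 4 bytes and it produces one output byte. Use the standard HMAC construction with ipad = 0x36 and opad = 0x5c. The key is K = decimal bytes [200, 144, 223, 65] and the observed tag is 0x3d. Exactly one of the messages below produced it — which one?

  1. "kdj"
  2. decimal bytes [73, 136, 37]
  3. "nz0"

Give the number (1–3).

1

Key decimal bytes [200, 144, 223, 65] = c8 90 df 41 is exactly B = 4 bytes: K' = c8 90 df 41.
K' ⊕ ipad = fe a6 e9 77; K' ⊕ opad = 94 cc 83 1d.
m1: inner = H(fe a6 e9 77 6b 64 6a) = 3d; tag = H(94 cc 83 1d 3d) = 3d ← matches
m2: inner = H(fe a6 e9 77 49 88 25) = fa; tag = H(94 cc 83 1d fa) = fa
m3: inner = H(fe a6 e9 77 6e 7a 30) = 1c; tag = H(94 cc 83 1d 1c) = 1c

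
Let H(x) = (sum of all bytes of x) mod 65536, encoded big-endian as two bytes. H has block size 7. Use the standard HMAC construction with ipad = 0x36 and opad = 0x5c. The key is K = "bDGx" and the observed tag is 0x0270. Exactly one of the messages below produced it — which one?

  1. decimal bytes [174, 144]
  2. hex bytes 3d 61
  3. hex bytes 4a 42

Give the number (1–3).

Key "bDGx" = 62 44 47 78 is 4 bytes ≤ B = 7; zero-pad to 7 bytes: K' = 62 44 47 78 00 00 00.
K' ⊕ ipad = 54 72 71 4e 36 36 36; K' ⊕ opad = 3e 18 1b 24 5c 5c 5c.
m1: inner = H(54 72 71 4e 36 36 36 ae 90) = 03 65; tag = H(3e 18 1b 24 5c 5c 5c 03 65) = 0211
m2: inner = H(54 72 71 4e 36 36 36 3d 61) = 02 c5; tag = H(3e 18 1b 24 5c 5c 5c 02 c5) = 0270 ← matches
m3: inner = H(54 72 71 4e 36 36 36 4a 42) = 02 b3; tag = H(3e 18 1b 24 5c 5c 5c 02 b3) = 025e

2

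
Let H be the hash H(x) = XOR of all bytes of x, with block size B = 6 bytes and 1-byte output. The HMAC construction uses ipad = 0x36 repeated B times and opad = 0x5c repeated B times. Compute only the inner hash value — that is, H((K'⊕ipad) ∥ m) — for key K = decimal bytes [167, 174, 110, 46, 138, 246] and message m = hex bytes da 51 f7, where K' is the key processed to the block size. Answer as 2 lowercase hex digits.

Key decimal bytes [167, 174, 110, 46, 138, 246] = a7 ae 6e 2e 8a f6 is exactly B = 6 bytes: K' = a7 ae 6e 2e 8a f6.
K' ⊕ ipad = 91 98 58 18 bc c0.
Inner input = 91 98 58 18 bc c0 ∥ da 51 f7.
Inner hash: XOR 91⊕98⊕58⊕18⊕bc⊕c0⊕da⊕51⊕f7 = 49.

49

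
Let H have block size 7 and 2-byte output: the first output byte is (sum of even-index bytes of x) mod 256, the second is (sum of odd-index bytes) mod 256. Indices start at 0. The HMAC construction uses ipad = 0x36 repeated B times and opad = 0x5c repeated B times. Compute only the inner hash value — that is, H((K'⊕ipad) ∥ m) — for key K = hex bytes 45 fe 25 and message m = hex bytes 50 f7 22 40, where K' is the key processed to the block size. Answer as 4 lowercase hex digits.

Key hex bytes 45 fe 25 is 3 bytes ≤ B = 7; zero-pad to 7 bytes: K' = 45 fe 25 00 00 00 00.
K' ⊕ ipad = 73 c8 13 36 36 36 36.
Inner input = 73 c8 13 36 36 36 36 ∥ 50 f7 22 40.
Inner hash: even-index sum = 553 mod 256 = 41; odd-index sum = 422 mod 256 = 166 → 29 a6.

29a6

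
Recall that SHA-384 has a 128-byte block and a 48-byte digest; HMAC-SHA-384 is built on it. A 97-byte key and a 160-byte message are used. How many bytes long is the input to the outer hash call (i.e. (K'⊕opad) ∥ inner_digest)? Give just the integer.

Key is 97 ≤ 128 bytes, zero-padded: |K'| = 128.
Outer input = (K'⊕opad) ∥ H(inner) → 128 + 48 = 176 bytes.

176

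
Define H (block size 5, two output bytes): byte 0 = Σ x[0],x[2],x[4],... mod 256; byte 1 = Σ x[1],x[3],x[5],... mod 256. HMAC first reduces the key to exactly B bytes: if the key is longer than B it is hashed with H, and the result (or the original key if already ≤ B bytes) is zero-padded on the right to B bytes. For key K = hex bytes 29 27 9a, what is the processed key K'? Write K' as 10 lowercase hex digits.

Key hex bytes 29 27 9a is 3 bytes ≤ B = 5; zero-pad to 5 bytes: K' = 29 27 9a 00 00.

29279a0000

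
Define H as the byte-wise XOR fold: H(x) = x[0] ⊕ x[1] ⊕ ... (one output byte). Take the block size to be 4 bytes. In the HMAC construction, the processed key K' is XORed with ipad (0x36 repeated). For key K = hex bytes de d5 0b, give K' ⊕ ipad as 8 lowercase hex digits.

Key hex bytes de d5 0b is 3 bytes ≤ B = 4; zero-pad to 4 bytes: K' = de d5 0b 00.
XOR each byte with 0x36: de⊕36=e8, d5⊕36=e3, 0b⊕36=3d, 00⊕36=36.

e8e33d36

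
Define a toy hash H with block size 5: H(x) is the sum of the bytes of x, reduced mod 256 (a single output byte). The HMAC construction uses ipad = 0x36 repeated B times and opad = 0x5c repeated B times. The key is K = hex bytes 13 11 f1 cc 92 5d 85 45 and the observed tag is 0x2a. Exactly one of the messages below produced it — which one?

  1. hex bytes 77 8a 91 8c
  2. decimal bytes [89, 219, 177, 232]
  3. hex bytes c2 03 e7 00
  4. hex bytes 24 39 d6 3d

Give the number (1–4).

4

Key hex bytes 13 11 f1 cc 92 5d 85 45 is 8 bytes > B = 5, so hash it first: H(key) = 9a, then zero-pad to 5 bytes: K' = 9a 00 00 00 00.
K' ⊕ ipad = ac 36 36 36 36; K' ⊕ opad = c6 5c 5c 5c 5c.
m1: inner = H(ac 36 36 36 36 77 8a 91 8c) = a2; tag = H(c6 5c 5c 5c 5c a2) = d8
m2: inner = H(ac 36 36 36 36 59 db b1 e8) = 51; tag = H(c6 5c 5c 5c 5c 51) = 87
m3: inner = H(ac 36 36 36 36 c2 03 e7 00) = 30; tag = H(c6 5c 5c 5c 5c 30) = 66
m4: inner = H(ac 36 36 36 36 24 39 d6 3d) = f4; tag = H(c6 5c 5c 5c 5c f4) = 2a ← matches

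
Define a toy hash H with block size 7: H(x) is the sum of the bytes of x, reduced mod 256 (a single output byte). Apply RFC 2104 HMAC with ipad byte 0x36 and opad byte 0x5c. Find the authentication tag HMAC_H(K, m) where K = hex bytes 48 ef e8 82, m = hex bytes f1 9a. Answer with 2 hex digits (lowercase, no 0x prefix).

83

Key hex bytes 48 ef e8 82 is 4 bytes ≤ B = 7; zero-pad to 7 bytes: K' = 48 ef e8 82 00 00 00.
K' ⊕ ipad = 7e d9 de b4 36 36 36.  K' ⊕ opad = 14 b3 b4 de 5c 5c 5c.
Inner input = (K'⊕ipad) ∥ m = 7e d9 de b4 36 36 36 ∥ f1 9a.
Inner hash: sum = 126+217+222+180+54+54+54+241+154 = 1302; mod 256 = 22 → 16.
Outer input = (K'⊕opad) ∥ inner = 14 b3 b4 de 5c 5c 5c ∥ 16.
Outer hash (tag): sum = 20+179+180+222+92+92+92+22 = 899; mod 256 = 131 → 83.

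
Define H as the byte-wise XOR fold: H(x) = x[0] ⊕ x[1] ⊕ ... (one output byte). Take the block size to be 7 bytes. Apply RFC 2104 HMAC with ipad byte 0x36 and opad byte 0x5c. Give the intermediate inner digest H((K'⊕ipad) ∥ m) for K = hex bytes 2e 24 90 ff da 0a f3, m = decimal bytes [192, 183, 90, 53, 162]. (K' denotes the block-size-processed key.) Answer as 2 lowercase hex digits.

Key hex bytes 2e 24 90 ff da 0a f3 is exactly B = 7 bytes: K' = 2e 24 90 ff da 0a f3.
K' ⊕ ipad = 18 12 a6 c9 ec 3c c5.
Inner input = 18 12 a6 c9 ec 3c c5 ∥ c0 b7 5a 35 a2.
Inner hash: XOR 18⊕12⊕a6⊕c9⊕ec⊕3c⊕c5⊕c0⊕b7⊕5a⊕35⊕a2 = ca.

ca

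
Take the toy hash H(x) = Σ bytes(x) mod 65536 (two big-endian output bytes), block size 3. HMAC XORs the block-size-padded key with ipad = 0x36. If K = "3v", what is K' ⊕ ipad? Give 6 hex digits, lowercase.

054036

Key "3v" = 33 76 is 2 bytes ≤ B = 3; zero-pad to 3 bytes: K' = 33 76 00.
XOR each byte with 0x36: 33⊕36=05, 76⊕36=40, 00⊕36=36.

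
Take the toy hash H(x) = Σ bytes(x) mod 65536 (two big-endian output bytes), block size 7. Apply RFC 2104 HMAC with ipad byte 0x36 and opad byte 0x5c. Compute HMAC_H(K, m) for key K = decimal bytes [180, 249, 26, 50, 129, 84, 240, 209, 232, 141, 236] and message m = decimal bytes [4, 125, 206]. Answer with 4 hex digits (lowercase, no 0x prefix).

Key decimal bytes [180, 249, 26, 50, 129, 84, 240, 209, 232, 141, 236] = b4 f9 1a 32 81 54 f0 d1 e8 8d ec is 11 bytes > B = 7, so hash it first: H(key) = 06 f0, then zero-pad to 7 bytes: K' = 06 f0 00 00 00 00 00.
K' ⊕ ipad = 30 c6 36 36 36 36 36.  K' ⊕ opad = 5a ac 5c 5c 5c 5c 5c.
Inner input = (K'⊕ipad) ∥ m = 30 c6 36 36 36 36 36 ∥ 04 7d ce.
Inner hash: sum = 48+198+54+54+54+54+54+4+125+206 = 851 → 03 53.
Outer input = (K'⊕opad) ∥ inner = 5a ac 5c 5c 5c 5c 5c ∥ 03 53.
Outer hash (tag): sum = 90+172+92+92+92+92+92+3+83 = 808 → 03 28.

0328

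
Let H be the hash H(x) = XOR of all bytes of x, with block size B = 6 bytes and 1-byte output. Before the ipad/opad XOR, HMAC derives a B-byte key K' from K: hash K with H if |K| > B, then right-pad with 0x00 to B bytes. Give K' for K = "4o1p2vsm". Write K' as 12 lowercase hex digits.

|K| = 8 > B = 6, so first hash the key.
H(K): XOR 34⊕6f⊕31⊕70⊕32⊕76⊕73⊕6d = 40.
Zero-pad H(K) = 40 to 6 bytes: K' = 40 00 00 00 00 00.

400000000000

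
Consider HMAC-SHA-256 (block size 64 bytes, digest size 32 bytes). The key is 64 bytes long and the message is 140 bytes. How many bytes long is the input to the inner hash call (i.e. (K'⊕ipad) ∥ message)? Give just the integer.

Key is 64 ≤ 64 bytes, zero-padded: |K'| = 64.
Inner input = (K'⊕ipad) ∥ m → 64 + 140 = 204 bytes.

204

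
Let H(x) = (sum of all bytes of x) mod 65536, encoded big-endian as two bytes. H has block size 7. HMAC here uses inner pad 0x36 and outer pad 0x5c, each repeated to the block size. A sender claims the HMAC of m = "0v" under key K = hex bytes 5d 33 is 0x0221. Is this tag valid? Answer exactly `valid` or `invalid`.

invalid

Key hex bytes 5d 33 is 2 bytes ≤ B = 7; zero-pad to 7 bytes: K' = 5d 33 00 00 00 00 00.
K' ⊕ ipad = 6b 05 36 36 36 36 36; K' ⊕ opad = 01 6f 5c 5c 5c 5c 5c.
Inner hash: sum = 107+5+54+54+54+54+54+48+118 = 548 → 02 24.
Outer hash (recomputed tag): sum = 1+111+92+92+92+92+92+2+36 = 610 → 02 62.
Recomputed tag = 0262; claimed = 0221 → mismatch.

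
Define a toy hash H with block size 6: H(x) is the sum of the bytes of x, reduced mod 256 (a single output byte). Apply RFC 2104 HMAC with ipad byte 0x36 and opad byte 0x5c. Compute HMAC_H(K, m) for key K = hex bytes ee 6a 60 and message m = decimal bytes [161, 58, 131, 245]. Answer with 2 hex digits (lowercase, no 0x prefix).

Key hex bytes ee 6a 60 is 3 bytes ≤ B = 6; zero-pad to 6 bytes: K' = ee 6a 60 00 00 00.
K' ⊕ ipad = d8 5c 56 36 36 36.  K' ⊕ opad = b2 36 3c 5c 5c 5c.
Inner input = (K'⊕ipad) ∥ m = d8 5c 56 36 36 36 ∥ a1 3a 83 f5.
Inner hash: sum = 216+92+86+54+54+54+161+58+131+245 = 1151; mod 256 = 127 → 7f.
Outer input = (K'⊕opad) ∥ inner = b2 36 3c 5c 5c 5c ∥ 7f.
Outer hash (tag): sum = 178+54+60+92+92+92+127 = 695; mod 256 = 183 → b7.

b7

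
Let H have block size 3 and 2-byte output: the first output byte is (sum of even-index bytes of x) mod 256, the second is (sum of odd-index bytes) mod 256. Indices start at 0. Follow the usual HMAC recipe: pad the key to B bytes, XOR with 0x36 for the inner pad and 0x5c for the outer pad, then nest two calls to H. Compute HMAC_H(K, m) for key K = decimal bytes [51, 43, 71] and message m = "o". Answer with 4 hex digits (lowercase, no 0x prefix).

Key decimal bytes [51, 43, 71] = 33 2b 47 is exactly B = 3 bytes: K' = 33 2b 47.
K' ⊕ ipad = 05 1d 71.  K' ⊕ opad = 6f 77 1b.
Inner input = (K'⊕ipad) ∥ m = 05 1d 71 ∥ 6f.
Inner hash: even-index sum = 118 mod 256 = 118; odd-index sum = 140 mod 256 = 140 → 76 8c.
Outer input = (K'⊕opad) ∥ inner = 6f 77 1b ∥ 76 8c.
Outer hash (tag): even-index sum = 278 mod 256 = 22; odd-index sum = 237 mod 256 = 237 → 16 ed.

16ed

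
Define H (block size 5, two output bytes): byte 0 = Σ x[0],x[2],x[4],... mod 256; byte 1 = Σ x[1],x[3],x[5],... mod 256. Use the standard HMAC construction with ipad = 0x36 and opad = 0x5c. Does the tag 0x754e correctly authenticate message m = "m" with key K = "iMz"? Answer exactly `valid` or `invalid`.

Key "iMz" = 69 4d 7a is 3 bytes ≤ B = 5; zero-pad to 5 bytes: K' = 69 4d 7a 00 00.
K' ⊕ ipad = 5f 7b 4c 36 36; K' ⊕ opad = 35 11 26 5c 5c.
Inner hash: even-index sum = 225 mod 256 = 225; odd-index sum = 286 mod 256 = 30 → e1 1e.
Outer hash (recomputed tag): even-index sum = 213 mod 256 = 213; odd-index sum = 334 mod 256 = 78 → d5 4e.
Recomputed tag = d54e; claimed = 754e → mismatch.

invalid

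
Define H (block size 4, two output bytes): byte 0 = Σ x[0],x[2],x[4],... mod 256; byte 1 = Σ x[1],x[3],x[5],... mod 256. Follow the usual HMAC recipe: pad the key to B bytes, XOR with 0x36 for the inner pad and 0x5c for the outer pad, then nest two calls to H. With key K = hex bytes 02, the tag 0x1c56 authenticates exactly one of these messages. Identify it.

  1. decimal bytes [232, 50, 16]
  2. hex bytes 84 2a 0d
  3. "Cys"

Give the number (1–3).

1

Key hex bytes 02 is 1 byte ≤ B = 4; zero-pad to 4 bytes: K' = 02 00 00 00.
K' ⊕ ipad = 34 36 36 36; K' ⊕ opad = 5e 5c 5c 5c.
m1: inner = H(34 36 36 36 e8 32 10) = 62 9e; tag = H(5e 5c 5c 5c 62 9e) = 1c56 ← matches
m2: inner = H(34 36 36 36 84 2a 0d) = fb 96; tag = H(5e 5c 5c 5c fb 96) = b54e
m3: inner = H(34 36 36 36 43 79 73) = 20 e5; tag = H(5e 5c 5c 5c 20 e5) = da9d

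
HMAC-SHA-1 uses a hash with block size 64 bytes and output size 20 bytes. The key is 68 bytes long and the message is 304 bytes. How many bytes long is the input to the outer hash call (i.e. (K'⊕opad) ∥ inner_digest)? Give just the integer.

Key is 68 > 64 bytes, so it is hashed to 20 bytes then zero-padded to 64: |K'| = 64.
Outer input = (K'⊕opad) ∥ H(inner) → 64 + 20 = 84 bytes.

84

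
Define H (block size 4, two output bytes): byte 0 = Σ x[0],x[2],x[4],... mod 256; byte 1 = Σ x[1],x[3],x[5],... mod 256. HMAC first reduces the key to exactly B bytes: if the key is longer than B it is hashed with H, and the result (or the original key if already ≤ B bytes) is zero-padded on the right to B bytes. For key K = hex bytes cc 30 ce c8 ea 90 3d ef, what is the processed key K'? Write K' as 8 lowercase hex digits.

|K| = 8 > B = 4, so first hash the key.
H(K): even-index sum = 705 mod 256 = 193; odd-index sum = 631 mod 256 = 119 → c1 77.
Zero-pad H(K) = c1 77 to 4 bytes: K' = c1 77 00 00.

c1770000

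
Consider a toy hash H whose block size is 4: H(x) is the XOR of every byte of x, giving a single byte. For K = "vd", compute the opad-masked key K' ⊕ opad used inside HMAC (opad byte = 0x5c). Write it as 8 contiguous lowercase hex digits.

Key "vd" = 76 64 is 2 bytes ≤ B = 4; zero-pad to 4 bytes: K' = 76 64 00 00.
XOR each byte with 0x5c: 76⊕5c=2a, 64⊕5c=38, 00⊕5c=5c, 00⊕5c=5c.

2a385c5c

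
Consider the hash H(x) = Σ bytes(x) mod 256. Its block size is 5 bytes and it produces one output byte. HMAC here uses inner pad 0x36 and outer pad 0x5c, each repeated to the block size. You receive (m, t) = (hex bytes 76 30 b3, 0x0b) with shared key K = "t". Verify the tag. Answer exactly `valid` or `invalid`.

Key "t" = 74 is 1 byte ≤ B = 5; zero-pad to 5 bytes: K' = 74 00 00 00 00.
K' ⊕ ipad = 42 36 36 36 36; K' ⊕ opad = 28 5c 5c 5c 5c.
Inner hash: sum = 66+54+54+54+54+118+48+179 = 627; mod 256 = 115 → 73.
Outer hash (recomputed tag): sum = 40+92+92+92+92+115 = 523; mod 256 = 11 → 0b.
Recomputed tag = 0b; claimed = 0b → match.

valid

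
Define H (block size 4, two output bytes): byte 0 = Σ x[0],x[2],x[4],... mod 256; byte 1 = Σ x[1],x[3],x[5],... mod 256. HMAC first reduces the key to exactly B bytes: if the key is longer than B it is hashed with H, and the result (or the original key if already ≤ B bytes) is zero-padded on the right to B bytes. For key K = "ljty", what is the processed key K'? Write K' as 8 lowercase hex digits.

Key "ljty" = 6c 6a 74 79 is exactly B = 4 bytes: K' = 6c 6a 74 79.

6c6a7479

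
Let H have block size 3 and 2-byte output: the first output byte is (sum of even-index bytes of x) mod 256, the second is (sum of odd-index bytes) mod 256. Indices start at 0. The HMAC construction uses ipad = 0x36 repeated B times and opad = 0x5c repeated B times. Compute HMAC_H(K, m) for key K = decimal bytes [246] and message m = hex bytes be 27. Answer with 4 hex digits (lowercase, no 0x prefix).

Key decimal bytes [246] = f6 is 1 byte ≤ B = 3; zero-pad to 3 bytes: K' = f6 00 00.
K' ⊕ ipad = c0 36 36.  K' ⊕ opad = aa 5c 5c.
Inner input = (K'⊕ipad) ∥ m = c0 36 36 ∥ be 27.
Inner hash: even-index sum = 285 mod 256 = 29; odd-index sum = 244 mod 256 = 244 → 1d f4.
Outer input = (K'⊕opad) ∥ inner = aa 5c 5c ∥ 1d f4.
Outer hash (tag): even-index sum = 506 mod 256 = 250; odd-index sum = 121 mod 256 = 121 → fa 79.

fa79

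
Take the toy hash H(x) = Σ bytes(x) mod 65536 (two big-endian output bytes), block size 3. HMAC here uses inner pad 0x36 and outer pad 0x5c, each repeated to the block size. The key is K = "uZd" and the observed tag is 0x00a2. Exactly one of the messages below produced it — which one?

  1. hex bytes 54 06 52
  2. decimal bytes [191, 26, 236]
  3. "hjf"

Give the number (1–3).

Key "uZd" = 75 5a 64 is exactly B = 3 bytes: K' = 75 5a 64.
K' ⊕ ipad = 43 6c 52; K' ⊕ opad = 29 06 38.
m1: inner = H(43 6c 52 54 06 52) = 01 ad; tag = H(29 06 38 01 ad) = 0115
m2: inner = H(43 6c 52 bf 1a ec) = 02 c6; tag = H(29 06 38 02 c6) = 012f
m3: inner = H(43 6c 52 68 6a 66) = 02 39; tag = H(29 06 38 02 39) = 00a2 ← matches

3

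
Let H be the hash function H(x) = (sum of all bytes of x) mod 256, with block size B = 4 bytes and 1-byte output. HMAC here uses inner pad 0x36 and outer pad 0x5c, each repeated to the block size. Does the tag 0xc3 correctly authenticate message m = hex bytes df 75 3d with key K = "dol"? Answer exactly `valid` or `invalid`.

valid

Key "dol" = 64 6f 6c is 3 bytes ≤ B = 4; zero-pad to 4 bytes: K' = 64 6f 6c 00.
K' ⊕ ipad = 52 59 5a 36; K' ⊕ opad = 38 33 30 5c.
Inner hash: sum = 82+89+90+54+223+117+61 = 716; mod 256 = 204 → cc.
Outer hash (recomputed tag): sum = 56+51+48+92+204 = 451; mod 256 = 195 → c3.
Recomputed tag = c3; claimed = c3 → match.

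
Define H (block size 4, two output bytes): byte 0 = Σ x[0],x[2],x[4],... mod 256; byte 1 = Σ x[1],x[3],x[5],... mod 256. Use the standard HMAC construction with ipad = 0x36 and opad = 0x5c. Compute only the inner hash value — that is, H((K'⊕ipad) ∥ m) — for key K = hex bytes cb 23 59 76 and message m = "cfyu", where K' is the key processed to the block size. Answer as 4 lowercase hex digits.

4830

Key hex bytes cb 23 59 76 is exactly B = 4 bytes: K' = cb 23 59 76.
K' ⊕ ipad = fd 15 6f 40.
Inner input = fd 15 6f 40 ∥ 63 66 79 75.
Inner hash: even-index sum = 584 mod 256 = 72; odd-index sum = 304 mod 256 = 48 → 48 30.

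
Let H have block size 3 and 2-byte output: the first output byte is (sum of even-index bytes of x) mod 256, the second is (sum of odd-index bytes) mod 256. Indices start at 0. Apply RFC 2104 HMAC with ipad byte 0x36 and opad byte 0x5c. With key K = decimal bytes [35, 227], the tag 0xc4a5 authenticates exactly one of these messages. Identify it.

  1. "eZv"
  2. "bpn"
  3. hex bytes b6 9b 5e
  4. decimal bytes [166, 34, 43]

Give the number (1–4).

Key decimal bytes [35, 227] = 23 e3 is 2 bytes ≤ B = 3; zero-pad to 3 bytes: K' = 23 e3 00.
K' ⊕ ipad = 15 d5 36; K' ⊕ opad = 7f bf 5c.
m1: inner = H(15 d5 36 65 5a 76) = a5 b0; tag = H(7f bf 5c a5 b0) = 8b64
m2: inner = H(15 d5 36 62 70 6e) = bb a5; tag = H(7f bf 5c bb a5) = 807a
m3: inner = H(15 d5 36 b6 9b 5e) = e6 e9; tag = H(7f bf 5c e6 e9) = c4a5 ← matches
m4: inner = H(15 d5 36 a6 22 2b) = 6d a6; tag = H(7f bf 5c 6d a6) = 812c

3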